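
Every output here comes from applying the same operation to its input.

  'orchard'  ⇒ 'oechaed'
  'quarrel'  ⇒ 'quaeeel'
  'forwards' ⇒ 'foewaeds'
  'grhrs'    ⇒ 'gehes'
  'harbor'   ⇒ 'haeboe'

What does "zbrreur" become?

The transformation: replace every "r" with "e".
So "zbrreur" becomes "zbeeeue".

zbeeeue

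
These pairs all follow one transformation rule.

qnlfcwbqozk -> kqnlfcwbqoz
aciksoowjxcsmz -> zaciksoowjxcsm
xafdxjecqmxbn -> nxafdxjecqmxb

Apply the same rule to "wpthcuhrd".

dwpthcuhr

The rule is to move the last character to the front.
Applying that to "wpthcuhrd" gives "dwpthcuhr".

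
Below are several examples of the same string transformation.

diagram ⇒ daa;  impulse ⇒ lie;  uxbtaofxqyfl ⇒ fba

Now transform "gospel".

In each case the input is transformed by: sort the characters into reverse alphabetical order, then keep only the last 3 characters.
So "gospel" becomes "lge".
(Check on "uxbtaofxqyfl": → "yxxutqolffba" → "fba" ✓)

lge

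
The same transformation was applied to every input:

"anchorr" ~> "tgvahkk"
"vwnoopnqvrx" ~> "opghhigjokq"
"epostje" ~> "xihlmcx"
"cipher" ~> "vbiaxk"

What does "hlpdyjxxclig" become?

Each output is the input with this applied: shift every letter 7 places backward in the alphabet (wrapping around).
Doing the same to "hlpdyjxxclig": "aeiwrcqqvebz".

aeiwrcqqvebz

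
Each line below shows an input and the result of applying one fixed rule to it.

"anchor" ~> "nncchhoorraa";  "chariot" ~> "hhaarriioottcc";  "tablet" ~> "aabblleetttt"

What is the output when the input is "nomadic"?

oommaaddiiccnn

Looking at the pairs, the operation is to double every character, then move the first 2 characters to the end (rotate left by 2).
Applying both steps to "nomadic": "nnoommaaddiicc", then "oommaaddiiccnn".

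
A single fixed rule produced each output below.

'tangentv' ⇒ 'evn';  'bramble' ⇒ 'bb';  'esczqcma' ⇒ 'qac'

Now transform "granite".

What's happening: move the first 3 characters to the end (rotate left by 3), then keep one character in every 3, starting at position 2 (positions 2nd, 5th, 8th, ...).
"granite" → "nitegra" → "ig".

ig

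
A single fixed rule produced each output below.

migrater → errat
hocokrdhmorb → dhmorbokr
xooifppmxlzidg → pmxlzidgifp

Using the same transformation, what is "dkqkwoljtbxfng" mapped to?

ljtbxfngkwo

Rule — delete the first 3 characters, then move the first 3 characters to the end (rotate left by 3).
For "dkqkwoljtbxfng" the result is "ljtbxfngkwo".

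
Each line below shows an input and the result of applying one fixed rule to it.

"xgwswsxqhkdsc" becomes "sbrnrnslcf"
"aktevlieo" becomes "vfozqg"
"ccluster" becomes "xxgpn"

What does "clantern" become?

xgvio

The rule is to shift every letter 5 places backward in the alphabet (wrapping around), then delete the last 3 characters.
"clantern" → "xgviozmi" → "xgvio".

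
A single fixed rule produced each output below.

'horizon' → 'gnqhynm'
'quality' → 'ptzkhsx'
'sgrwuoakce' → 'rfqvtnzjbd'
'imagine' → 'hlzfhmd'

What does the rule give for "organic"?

nqfzmhb

What's happening: shift every letter 1 place backward in the alphabet (wrapping around).
Applying that to "organic" gives "nqfzmhb".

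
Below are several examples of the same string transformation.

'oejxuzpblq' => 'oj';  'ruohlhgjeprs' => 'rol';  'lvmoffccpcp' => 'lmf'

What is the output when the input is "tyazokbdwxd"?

tao

What's happening: keep every other character starting from the first (positions 1st, 3rd, 5th, ...), then delete the last 3 characters.
"tyazokbdwxd" → "taobwd" → "tao".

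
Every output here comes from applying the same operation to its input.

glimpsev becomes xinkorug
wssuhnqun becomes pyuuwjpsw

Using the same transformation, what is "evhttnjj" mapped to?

What's happening: move the last character to the front, then shift every letter 2 places forward in the alphabet (wrapping around).
Starting from "evhttnjj": after the first operation, "jevhttnj"; after the second, "lgxjvvpl".

lgxjvvpl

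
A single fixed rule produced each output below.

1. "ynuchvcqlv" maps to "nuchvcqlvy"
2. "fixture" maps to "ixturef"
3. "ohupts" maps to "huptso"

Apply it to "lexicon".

The rule is to move the first character to the end.
So "lexicon" becomes "exiconl".

exiconl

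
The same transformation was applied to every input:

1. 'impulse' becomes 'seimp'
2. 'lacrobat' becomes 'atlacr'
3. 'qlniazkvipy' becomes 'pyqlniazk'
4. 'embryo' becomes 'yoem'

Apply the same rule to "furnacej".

ejfurn

The pattern: move the last 2 characters to the front (rotate right by 2), then delete the last 2 characters.
For "furnacej" the result is "ejfurn".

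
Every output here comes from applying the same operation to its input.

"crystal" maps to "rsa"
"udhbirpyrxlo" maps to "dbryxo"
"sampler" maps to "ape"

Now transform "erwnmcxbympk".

Looking at the pairs, the operation is to keep every other character starting from the second (positions 2nd, 4th, 6th, ...).
For "erwnmcxbympk" the result is "rncbmk".

rncbmk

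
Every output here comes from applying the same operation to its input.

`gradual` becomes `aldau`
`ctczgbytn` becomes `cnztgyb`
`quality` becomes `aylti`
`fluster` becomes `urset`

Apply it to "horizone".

reinzo

The transformation: delete the first 2 characters, then take characters alternately from the front and the back (1st, last, 2nd, 2nd-last, ...).
On "horizone": the first step gives "rizone", and the second then gives "reinzo".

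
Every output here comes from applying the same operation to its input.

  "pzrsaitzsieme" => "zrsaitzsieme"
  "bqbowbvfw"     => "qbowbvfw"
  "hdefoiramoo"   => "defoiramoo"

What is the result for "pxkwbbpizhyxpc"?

Each output is the input with this applied: delete the first character.
On "pxkwbbpizhyxpc" that produces "xkwbbpizhyxpc".

xkwbbpizhyxpc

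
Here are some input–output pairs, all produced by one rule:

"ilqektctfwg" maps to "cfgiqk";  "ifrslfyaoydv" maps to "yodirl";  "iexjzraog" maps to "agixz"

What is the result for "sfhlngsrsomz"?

The pattern: keep every other character starting from the first (positions 1st, 3rd, 5th, ...), then move the first 3 characters to the end (rotate left by 3).
"sfhlngsrsomz" → "shnssm" → "ssmshn".

ssmshn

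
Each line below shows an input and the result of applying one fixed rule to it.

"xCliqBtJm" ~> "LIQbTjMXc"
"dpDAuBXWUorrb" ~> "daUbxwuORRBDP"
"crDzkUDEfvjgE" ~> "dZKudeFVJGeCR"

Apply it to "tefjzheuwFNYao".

FJZHEUWfnyAOTE

The transformation: flip the case of every letter, then move the first 2 characters to the end (rotate left by 2).
Starting from "tefjzheuwFNYao": after the first operation, "TEFJZHEUWfnyAO"; after the second, "FJZHEUWfnyAOTE".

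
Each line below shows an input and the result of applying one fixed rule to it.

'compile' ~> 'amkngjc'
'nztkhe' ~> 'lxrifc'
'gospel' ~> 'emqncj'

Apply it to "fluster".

djsqrcp

The rule is to shift every letter 2 places backward in the alphabet (wrapping around).
For "fluster" the result is "djsqrcp".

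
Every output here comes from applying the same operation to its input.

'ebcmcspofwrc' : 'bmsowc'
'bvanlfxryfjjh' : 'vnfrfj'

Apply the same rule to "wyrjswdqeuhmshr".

Each output is the input with this applied: keep every other character starting from the second (positions 2nd, 4th, 6th, ...).
For "wyrjswdqeuhmshr" the result is "yjwqumh".

yjwqumh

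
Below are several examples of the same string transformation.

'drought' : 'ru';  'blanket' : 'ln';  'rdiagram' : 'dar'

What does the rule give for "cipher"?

Rule — keep every other character starting from the second (positions 2nd, 4th, 6th, ...), then delete the last character.
"cipher" → "ihr" → "ih".

ih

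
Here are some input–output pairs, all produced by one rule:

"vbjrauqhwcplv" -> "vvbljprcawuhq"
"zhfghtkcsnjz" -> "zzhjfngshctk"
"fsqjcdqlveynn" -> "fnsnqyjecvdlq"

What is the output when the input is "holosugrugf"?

hfogluorsgu

Looking at the pairs, the operation is to take characters alternately from the front and the back (1st, last, 2nd, 2nd-last, ...).
Doing the same to "holosugrugf": "hfogluorsgu".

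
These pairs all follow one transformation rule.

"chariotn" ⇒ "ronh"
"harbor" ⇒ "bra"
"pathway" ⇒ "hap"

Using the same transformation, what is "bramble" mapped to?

Each output is the input with this applied: move the first 2 characters to the end (rotate left by 2), then keep every other character starting from the second (positions 2nd, 4th, 6th, ...).
For "bramble", step one produces "amblebr"; step two turns that into "mlb".

mlb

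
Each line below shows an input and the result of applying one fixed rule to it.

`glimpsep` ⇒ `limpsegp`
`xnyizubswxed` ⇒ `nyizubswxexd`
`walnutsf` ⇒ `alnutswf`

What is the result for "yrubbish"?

rubbisyh

What's happening: swap the first and last characters, then move the first character to the end.
"yrubbish" → "hrubbisy" → "rubbisyh".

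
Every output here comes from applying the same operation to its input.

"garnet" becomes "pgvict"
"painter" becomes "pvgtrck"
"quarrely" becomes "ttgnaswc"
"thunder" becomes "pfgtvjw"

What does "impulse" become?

The transformation: shift every letter 2 places forward in the alphabet (wrapping around), then move the first 3 characters to the end (rotate left by 3).
"impulse" → "korwnug" → "wnugkor".

wnugkor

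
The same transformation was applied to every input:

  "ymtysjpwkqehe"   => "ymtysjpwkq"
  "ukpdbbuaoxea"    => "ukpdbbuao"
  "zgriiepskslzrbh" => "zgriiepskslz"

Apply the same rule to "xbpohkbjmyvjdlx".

xbpohkbjmyvj

Looking at the pairs, the operation is to delete the last 3 characters.
For "xbpohkbjmyvjdlx" the result is "xbpohkbjmyvj".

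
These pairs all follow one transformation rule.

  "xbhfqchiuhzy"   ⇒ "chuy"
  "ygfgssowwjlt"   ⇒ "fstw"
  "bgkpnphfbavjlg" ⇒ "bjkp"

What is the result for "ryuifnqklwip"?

lnpu

Looking at the pairs, the operation is to keep one character in every 3, starting at position 3 (positions 3rd, 6th, 9th, ...), then sort the characters into alphabetical order.
For "ryuifnqklwip", step one produces "unlp"; step two turns that into "lnpu".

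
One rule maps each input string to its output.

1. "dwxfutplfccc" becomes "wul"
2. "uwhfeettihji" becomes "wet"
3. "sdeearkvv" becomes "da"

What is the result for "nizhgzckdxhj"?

In each case the input is transformed by: delete the last 2 characters, then keep one character in every 3, starting at position 2 (positions 2nd, 5th, 8th, ...).
Applying that to "nizhgzckdxhj" gives "igk".

igk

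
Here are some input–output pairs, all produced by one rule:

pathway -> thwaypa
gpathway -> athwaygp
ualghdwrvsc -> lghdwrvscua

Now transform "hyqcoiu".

qcoiuhy

Looking at the pairs, the operation is to move the first 2 characters to the end (rotate left by 2).
So "hyqcoiu" becomes "qcoiuhy".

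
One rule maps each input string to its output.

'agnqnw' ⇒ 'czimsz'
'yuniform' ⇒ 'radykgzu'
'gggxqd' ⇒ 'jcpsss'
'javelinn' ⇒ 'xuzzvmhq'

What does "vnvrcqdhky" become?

cptwkhzhdo

Each output is the input with this applied: swap the front and back halves of the string, then shift every letter 12 places forward in the alphabet (wrapping around).
Working it through for "vnvrcqdhky": intermediate "qdhkyvnvrc", final "cptwkhzhdo".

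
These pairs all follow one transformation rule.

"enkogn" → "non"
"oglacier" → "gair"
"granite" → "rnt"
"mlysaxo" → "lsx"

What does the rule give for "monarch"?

In each case the input is transformed by: keep every other character starting from the second (positions 2nd, 4th, 6th, ...).
For "monarch" the result is "oac".

oac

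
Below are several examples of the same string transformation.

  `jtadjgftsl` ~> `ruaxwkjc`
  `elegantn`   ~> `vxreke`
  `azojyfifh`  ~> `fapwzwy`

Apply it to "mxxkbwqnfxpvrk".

obsnhewogmib

In each case the input is transformed by: delete the first 2 characters, then shift every letter 9 places backward in the alphabet (wrapping around).
Working it through for "mxxkbwqnfxpvrk": intermediate "xkbwqnfxpvrk", final "obsnhewogmib".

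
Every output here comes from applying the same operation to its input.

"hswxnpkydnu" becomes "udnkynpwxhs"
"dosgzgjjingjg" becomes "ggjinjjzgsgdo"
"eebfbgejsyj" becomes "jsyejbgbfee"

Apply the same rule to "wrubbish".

What's happening: swap each adjacent pair of characters (1↔2, 3↔4, ...), then reverse the string.
"wrubbish" → "shbiubwr".
(Check on "hswxnpkydnu": → "shxwpnykndu" → "udnkynpwxhs" ✓)

shbiubwr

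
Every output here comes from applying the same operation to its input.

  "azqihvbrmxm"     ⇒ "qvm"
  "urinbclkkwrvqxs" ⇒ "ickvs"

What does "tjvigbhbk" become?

What's happening: keep one character in every 3, starting at position 3 (positions 3rd, 6th, 9th, ...).
Applying that to "tjvigbhbk" gives "vbk".

vbk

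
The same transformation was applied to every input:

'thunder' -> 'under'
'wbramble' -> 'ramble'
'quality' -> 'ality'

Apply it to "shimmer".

immer

In each case the input is transformed by: delete the first 2 characters.
For "shimmer" the result is "immer".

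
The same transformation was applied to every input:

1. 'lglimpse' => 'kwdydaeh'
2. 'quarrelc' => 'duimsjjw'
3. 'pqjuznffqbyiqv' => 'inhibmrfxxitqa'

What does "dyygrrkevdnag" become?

The rule is to move the last 2 characters to the front (rotate right by 2), then shift every letter 8 places backward in the alphabet (wrapping around).
For "dyygrrkevdnag", step one produces "agdyygrrkevdn"; step two turns that into "syvqqyjjcwnvf".

syvqqyjjcwnvf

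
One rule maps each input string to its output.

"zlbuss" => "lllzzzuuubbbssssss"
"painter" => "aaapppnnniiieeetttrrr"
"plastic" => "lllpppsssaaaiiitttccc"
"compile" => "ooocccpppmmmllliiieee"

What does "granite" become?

rrrgggnnnaaatttiiieee

Looking at the pairs, the operation is to swap each adjacent pair of characters (1↔2, 3↔4, ...), then repeat every character 3 times.
For "granite", step one produces "rgnatie"; step two turns that into "rrrgggnnnaaatttiiieee".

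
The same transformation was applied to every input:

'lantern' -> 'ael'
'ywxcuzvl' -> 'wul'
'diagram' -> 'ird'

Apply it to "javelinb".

alb

Each output is the input with this applied: move the first character to the end, then keep one character in every 3, starting at position 1 (positions 1st, 4th, 7th, ...).
For "javelinb", step one produces "avelinbj"; step two turns that into "alb".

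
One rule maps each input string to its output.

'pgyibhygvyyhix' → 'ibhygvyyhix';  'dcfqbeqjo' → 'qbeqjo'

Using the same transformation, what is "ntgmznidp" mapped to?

The pattern: delete the first 3 characters.
Applying that to "ntgmznidp" gives "mznidp".

mznidp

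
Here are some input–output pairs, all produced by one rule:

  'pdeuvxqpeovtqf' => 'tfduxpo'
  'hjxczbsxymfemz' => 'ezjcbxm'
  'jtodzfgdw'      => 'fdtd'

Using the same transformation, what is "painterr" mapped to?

eran

Rule — keep every other character starting from the second (positions 2nd, 4th, 6th, ...), then move the last 2 characters to the front (rotate right by 2).
For "painterr", step one produces "aner"; step two turns that into "eran".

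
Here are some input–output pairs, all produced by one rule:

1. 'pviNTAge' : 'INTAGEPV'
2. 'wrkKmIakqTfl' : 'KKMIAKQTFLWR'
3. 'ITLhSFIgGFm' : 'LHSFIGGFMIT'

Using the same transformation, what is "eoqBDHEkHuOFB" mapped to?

QBDHEKHUOFBEO

Looking at the pairs, the operation is to move the first 2 characters to the end (rotate left by 2), then convert every letter to uppercase.
Starting from "eoqBDHEkHuOFB": after the first operation, "qBDHEkHuOFBeo"; after the second, "QBDHEKHUOFBEO".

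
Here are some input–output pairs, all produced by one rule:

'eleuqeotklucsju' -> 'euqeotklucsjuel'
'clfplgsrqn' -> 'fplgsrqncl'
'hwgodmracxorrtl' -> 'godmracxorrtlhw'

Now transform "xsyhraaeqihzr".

Rule — move the first 2 characters to the end (rotate left by 2).
Applying that to "xsyhraaeqihzr" gives "yhraaeqihzrxs".

yhraaeqihzrxs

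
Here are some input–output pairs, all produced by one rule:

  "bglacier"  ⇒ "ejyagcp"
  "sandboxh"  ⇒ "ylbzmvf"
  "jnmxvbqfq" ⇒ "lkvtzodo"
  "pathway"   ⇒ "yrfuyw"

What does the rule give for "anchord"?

lafmpb

The pattern: shift every letter 2 places backward in the alphabet (wrapping around), then delete the first character.
For "anchord", step one produces "ylafmpb"; step two turns that into "lafmpb".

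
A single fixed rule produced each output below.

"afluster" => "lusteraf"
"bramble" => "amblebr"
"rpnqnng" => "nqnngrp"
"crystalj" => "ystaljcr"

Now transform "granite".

What's happening: move the first 2 characters to the end (rotate left by 2).
Applying that to "granite" gives "anitegr".

anitegr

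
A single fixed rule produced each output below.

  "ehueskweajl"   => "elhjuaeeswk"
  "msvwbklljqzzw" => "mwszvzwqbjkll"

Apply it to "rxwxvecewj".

The pattern: take characters alternately from the front and the back (1st, last, 2nd, 2nd-last, ...).
So "rxwxvecewj" becomes "rjxwwexcve".

rjxwwexcve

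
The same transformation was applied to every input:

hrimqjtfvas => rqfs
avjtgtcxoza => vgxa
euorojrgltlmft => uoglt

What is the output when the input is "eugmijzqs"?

uiq

Rule — keep one character in every 3, starting at position 2 (positions 2nd, 5th, 8th, ...).
"eugmijzqs" → "uiq".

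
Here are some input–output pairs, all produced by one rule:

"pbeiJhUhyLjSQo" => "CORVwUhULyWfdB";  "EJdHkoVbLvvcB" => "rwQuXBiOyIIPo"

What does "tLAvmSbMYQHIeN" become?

GynIZfOzlduvRa

Looking at the pairs, the operation is to flip the case of every letter, then shift every letter 13 places forward in the alphabet (wrapping around) — i.e. ROT13.
"tLAvmSbMYQHIeN" → "TlaVMsBmyqhiEn" → "GynIZfOzlduvRa".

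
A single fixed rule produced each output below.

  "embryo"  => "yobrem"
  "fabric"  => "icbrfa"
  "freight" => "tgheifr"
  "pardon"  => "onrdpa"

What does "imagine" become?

Looking at the pairs, the operation is to swap each adjacent pair of characters (1↔2, 3↔4, ...), then reverse the string.
Applying both steps to "imagine": "miganie", then "einagim".

einagim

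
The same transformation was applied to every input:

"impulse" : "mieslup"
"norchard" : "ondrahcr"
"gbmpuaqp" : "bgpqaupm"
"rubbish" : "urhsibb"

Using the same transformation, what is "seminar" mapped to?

esranim

The rule is to move the first 2 characters to the end (rotate left by 2), then reverse the string.
For "seminar", step one produces "minarse"; step two turns that into "esranim".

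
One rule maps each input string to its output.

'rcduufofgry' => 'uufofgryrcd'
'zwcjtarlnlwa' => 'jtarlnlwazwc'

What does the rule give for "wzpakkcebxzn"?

akkcebxznwzp

The transformation: move the first 3 characters to the end (rotate left by 3).
On "wzpakkcebxzn" that produces "akkcebxznwzp".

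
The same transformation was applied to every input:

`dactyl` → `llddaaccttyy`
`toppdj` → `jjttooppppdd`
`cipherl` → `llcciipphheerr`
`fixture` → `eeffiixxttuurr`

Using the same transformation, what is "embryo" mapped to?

ooeemmbbrryy

The pattern: move the last character to the front, then double every character.
For "embryo", step one produces "oembry"; step two turns that into "ooeemmbbrryy".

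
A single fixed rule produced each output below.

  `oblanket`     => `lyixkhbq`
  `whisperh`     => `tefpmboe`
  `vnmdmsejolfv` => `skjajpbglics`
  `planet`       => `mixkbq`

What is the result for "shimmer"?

pefjjbo

Each output is the input with this applied: shift every letter 3 places backward in the alphabet (wrapping around).
Applying that to "shimmer" gives "pefjjbo".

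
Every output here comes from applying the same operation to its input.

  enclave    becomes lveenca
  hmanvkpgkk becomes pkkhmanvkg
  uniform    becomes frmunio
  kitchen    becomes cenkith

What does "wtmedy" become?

The rule is to move the last 3 characters to the front (rotate right by 3), then swap the first and last characters.
Starting from "wtmedy": after the first operation, "edywtm"; after the second, "mdywte".

mdywte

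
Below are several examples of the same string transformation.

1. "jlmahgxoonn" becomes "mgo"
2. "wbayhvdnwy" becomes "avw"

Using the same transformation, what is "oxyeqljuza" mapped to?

Rule — keep one character in every 3, starting at position 3 (positions 3rd, 6th, 9th, ...).
Doing the same to "oxyeqljuza": "ylz".

ylz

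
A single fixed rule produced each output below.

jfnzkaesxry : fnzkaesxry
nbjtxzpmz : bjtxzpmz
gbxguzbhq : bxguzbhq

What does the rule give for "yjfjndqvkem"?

The rule is to delete the first character.
For "yjfjndqvkem" the result is "jfjndqvkem".

jfjndqvkem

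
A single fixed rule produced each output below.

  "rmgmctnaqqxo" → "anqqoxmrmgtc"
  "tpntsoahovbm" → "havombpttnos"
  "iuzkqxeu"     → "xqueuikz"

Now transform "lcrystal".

What's happening: swap the front and back halves of the string, then swap each adjacent pair of characters (1↔2, 3↔4, ...).
"lcrystal" → "stallcry" → "tslaclyr".

tslaclyr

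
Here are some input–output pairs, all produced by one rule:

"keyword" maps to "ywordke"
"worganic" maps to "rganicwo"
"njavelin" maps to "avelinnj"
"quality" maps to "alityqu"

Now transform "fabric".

Rule — move the first 2 characters to the end (rotate left by 2).
Doing the same to "fabric": "bricfa".

bricfa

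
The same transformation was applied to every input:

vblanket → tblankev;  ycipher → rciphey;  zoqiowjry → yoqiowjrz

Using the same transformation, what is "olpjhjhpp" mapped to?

What's happening: swap the first and last characters.
Applying that to "olpjhjhpp" gives "plpjhjhpo".

plpjhjhpo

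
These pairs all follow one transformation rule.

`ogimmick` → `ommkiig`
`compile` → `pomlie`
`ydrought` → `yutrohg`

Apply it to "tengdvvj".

In each case the input is transformed by: sort the characters into reverse alphabetical order, then delete the last character.
Applying both steps to "tengdvvj": "vvtnjged", then "vvtnjge".

vvtnjge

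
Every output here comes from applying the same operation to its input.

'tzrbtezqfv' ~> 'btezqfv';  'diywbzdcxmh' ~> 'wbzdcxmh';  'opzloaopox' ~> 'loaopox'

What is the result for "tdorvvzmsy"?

rvvzmsy

The rule is to delete the first 3 characters.
On "tdorvvzmsy" that produces "rvvzmsy".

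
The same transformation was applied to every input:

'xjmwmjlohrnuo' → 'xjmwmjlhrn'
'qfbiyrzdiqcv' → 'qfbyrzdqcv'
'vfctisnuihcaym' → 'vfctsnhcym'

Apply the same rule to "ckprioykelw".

The transformation: remove every vowel.
Applying that to "ckprioykelw" gives "ckpryklw".

ckpryklw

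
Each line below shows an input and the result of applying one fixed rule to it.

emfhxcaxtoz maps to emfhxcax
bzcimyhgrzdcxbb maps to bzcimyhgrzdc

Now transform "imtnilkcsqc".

The pattern: delete the last 3 characters.
For "imtnilkcsqc" the result is "imtnilkc".

imtnilkc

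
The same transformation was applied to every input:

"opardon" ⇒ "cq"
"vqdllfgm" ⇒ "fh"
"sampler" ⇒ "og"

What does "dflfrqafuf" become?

nsw

Rule — keep one character in every 3, starting at position 3 (positions 3rd, 6th, 9th, ...), then shift every letter 2 places forward in the alphabet (wrapping around).
Doing the same to "dflfrqafuf": "nsw".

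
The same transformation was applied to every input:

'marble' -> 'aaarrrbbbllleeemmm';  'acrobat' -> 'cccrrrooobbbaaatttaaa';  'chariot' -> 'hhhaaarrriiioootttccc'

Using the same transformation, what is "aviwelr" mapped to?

The pattern: move the first character to the end, then repeat every character 3 times.
Working it through for "aviwelr": intermediate "viwelra", final "vvviiiwwweeelllrrraaa".

vvviiiwwweeelllrrraaa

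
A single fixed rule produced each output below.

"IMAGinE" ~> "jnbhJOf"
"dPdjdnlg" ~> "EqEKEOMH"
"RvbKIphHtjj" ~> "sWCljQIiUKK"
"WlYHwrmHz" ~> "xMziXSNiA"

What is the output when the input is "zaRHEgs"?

ABsifHT

What's happening: shift every letter 1 place forward in the alphabet (wrapping around), then flip the case of every letter.
On "zaRHEgs": the first step gives "abSIFht", and the second then gives "ABsifHT".
(Check on "IMAGinE": → "JNBHjoF" → "jnbhJOf" ✓)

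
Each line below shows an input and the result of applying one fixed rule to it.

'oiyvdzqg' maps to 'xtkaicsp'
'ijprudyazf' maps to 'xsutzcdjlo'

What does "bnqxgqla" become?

The transformation: swap the front and back halves of the string, then shift every letter 6 places backward in the alphabet (wrapping around).
Working it through for "bnqxgqla": intermediate "gqlabnqx", final "akfuvhkr".

akfuvhkr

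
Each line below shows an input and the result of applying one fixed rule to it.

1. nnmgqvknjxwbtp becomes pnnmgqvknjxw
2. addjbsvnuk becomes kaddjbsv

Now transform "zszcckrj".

What's happening: move the last character to the front, then delete the last 2 characters.
Doing the same to "zszcckrj": "jzszcc".

jzszcc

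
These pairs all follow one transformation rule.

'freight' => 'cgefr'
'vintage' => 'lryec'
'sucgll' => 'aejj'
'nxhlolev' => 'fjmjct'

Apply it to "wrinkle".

In each case the input is transformed by: delete the first 2 characters, then shift every letter 2 places backward in the alphabet (wrapping around).
For "wrinkle", step one produces "inkle"; step two turns that into "glijc".
(Check on "nxhlolev": → "hlolev" → "fjmjct" ✓)

glijc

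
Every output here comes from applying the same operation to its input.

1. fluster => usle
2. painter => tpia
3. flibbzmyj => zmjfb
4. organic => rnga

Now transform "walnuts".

Each output is the input with this applied: sort the characters into reverse alphabetical order, then keep every other character starting from the first (positions 1st, 3rd, 5th, ...).
On "walnuts": the first step gives "wutsnla", and the second then gives "wtna".

wtna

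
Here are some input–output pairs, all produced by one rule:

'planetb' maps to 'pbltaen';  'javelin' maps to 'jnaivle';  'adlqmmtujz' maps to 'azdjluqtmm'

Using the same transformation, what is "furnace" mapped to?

In each case the input is transformed by: take characters alternately from the front and the back (1st, last, 2nd, 2nd-last, ...).
Applying that to "furnace" gives "feucran".

feucran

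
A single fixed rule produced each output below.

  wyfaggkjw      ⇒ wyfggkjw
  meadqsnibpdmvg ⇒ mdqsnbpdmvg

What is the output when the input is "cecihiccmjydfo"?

In each case the input is transformed by: remove every vowel.
For "cecihiccmjydfo" the result is "cchccmjydf".

cchccmjydf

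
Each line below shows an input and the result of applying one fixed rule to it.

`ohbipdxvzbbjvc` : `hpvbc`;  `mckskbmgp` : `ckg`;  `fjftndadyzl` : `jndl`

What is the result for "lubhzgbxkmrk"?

What's happening: keep one character in every 3, starting at position 2 (positions 2nd, 5th, 8th, ...).
"lubhzgbxkmrk" → "uzxr".

uzxr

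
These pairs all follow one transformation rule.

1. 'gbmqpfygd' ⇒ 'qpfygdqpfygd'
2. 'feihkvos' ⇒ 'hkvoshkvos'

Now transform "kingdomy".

gdomygdomy

The pattern: delete the first 3 characters, then write the whole string twice.
So "kingdomy" becomes "gdomygdomy".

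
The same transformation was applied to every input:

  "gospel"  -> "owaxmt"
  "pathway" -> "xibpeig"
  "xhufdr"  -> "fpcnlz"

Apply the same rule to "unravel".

cvzidmt

The rule is to shift every letter 8 places forward in the alphabet (wrapping around).
"unravel" → "cvzidmt".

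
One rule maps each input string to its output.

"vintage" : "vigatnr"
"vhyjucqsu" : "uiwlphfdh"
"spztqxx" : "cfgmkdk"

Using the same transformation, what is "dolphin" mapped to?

What's happening: swap each adjacent pair of characters (1↔2, 3↔4, ...), then shift every letter 13 places forward in the alphabet (wrapping around) — i.e. ROT13.
Starting from "dolphin": after the first operation, "odplihn"; after the second, "bqcyvua".

bqcyvua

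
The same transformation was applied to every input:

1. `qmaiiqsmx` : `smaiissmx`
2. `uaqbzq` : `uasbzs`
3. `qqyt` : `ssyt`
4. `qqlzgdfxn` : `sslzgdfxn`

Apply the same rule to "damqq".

damss

What's happening: replace every "q" with "s".
Applying that to "damqq" gives "damss".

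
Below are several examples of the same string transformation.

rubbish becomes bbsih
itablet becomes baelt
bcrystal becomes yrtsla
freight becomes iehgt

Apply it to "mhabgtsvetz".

batgvstez

The rule is to swap each adjacent pair of characters (1↔2, 3↔4, ...), then delete the first 2 characters.
"mhabgtsvetz" → "hmbatgvstez" → "batgvstez".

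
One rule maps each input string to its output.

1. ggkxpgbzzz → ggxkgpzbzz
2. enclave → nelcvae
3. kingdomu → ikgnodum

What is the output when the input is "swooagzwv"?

Rule — swap each adjacent pair of characters (1↔2, 3↔4, ...).
"swooagzwv" → "wsoogawzv".

wsoogawzv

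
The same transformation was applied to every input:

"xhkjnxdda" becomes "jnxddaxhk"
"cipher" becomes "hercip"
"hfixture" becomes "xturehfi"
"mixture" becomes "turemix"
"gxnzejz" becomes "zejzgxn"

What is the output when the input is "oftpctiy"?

The rule is to move the first 3 characters to the end (rotate left by 3).
Doing the same to "oftpctiy": "pctiyoft".

pctiyoft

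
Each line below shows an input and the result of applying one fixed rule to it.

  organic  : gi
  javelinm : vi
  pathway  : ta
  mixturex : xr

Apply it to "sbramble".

Each output is the input with this applied: keep one character in every 3, starting at position 3 (positions 3rd, 6th, 9th, ...).
So "sbramble" becomes "rb".

rb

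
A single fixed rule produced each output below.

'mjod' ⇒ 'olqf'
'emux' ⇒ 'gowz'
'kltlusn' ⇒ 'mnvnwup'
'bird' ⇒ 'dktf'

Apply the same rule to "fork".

The pattern: shift every letter 2 places forward in the alphabet (wrapping around).
So "fork" becomes "hqtm".

hqtm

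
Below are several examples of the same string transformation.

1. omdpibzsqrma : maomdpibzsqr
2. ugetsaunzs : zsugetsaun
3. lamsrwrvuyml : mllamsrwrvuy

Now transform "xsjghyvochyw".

ywxsjghyvoch

The rule is to move the last 2 characters to the front (rotate right by 2).
"xsjghyvochyw" → "ywxsjghyvoch".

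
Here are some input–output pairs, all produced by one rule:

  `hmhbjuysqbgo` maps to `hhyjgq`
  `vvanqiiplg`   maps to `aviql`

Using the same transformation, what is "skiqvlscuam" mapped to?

Each output is the input with this applied: keep every other character starting from the first (positions 1st, 3rd, 5th, ...), then swap each adjacent pair of characters (1↔2, 3↔4, ...).
Working it through for "skiqvlscuam": intermediate "sivsum", final "issvmu".

issvmu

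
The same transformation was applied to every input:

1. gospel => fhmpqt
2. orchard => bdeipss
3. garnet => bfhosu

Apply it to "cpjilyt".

djkmquz

Each output is the input with this applied: sort the characters into alphabetical order, then shift every letter 1 place forward in the alphabet (wrapping around).
Starting from "cpjilyt": after the first operation, "cijlpty"; after the second, "djkmquz".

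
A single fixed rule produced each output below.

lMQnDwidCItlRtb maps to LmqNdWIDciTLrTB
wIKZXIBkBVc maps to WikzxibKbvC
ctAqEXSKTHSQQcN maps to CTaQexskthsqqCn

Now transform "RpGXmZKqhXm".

Each output is the input with this applied: flip the case of every letter.
On "RpGXmZKqhXm" that produces "rPgxMzkQHxM".

rPgxMzkQHxM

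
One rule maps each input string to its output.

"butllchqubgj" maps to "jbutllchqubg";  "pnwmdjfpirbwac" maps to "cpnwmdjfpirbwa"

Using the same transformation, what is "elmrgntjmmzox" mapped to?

xelmrgntjmmzo

The transformation: move the last character to the front.
Applying that to "elmrgntjmmzox" gives "xelmrgntjmmzo".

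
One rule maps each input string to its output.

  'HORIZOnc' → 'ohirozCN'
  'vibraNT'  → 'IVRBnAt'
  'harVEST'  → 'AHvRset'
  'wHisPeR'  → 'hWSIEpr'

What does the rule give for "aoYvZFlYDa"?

Each output is the input with this applied: flip the case of every letter, then swap each adjacent pair of characters (1↔2, 3↔4, ...).
For "aoYvZFlYDa", step one produces "AOyVzfLydA"; step two turns that into "OAVyfzyLAd".

OAVyfzyLAd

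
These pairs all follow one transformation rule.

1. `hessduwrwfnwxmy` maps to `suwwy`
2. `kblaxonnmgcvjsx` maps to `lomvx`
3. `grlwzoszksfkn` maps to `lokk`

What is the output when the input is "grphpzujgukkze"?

pzgk

Each output is the input with this applied: keep one character in every 3, starting at position 3 (positions 3rd, 6th, 9th, ...).
"grphpzujgukkze" → "pzgk".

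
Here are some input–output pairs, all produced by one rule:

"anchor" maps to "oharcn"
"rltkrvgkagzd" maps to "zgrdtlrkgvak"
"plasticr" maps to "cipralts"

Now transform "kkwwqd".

qwkdwk

Looking at the pairs, the operation is to move the last 3 characters to the front (rotate right by 3), then swap each adjacent pair of characters (1↔2, 3↔4, ...).
Applying both steps to "kkwwqd": "wqdkkw", then "qwkdwk".
(Check on "anchor": → "horanc" → "oharcn" ✓)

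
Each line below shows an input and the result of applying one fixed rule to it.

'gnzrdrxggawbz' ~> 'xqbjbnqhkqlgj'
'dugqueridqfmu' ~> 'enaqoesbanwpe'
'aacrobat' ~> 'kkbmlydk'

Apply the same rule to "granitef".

The rule is to shift every letter 10 places forward in the alphabet (wrapping around), then swap each adjacent pair of characters (1↔2, 3↔4, ...).
Doing the same to "granitef": "bqxkdspo".
(Check on "aacrobat": → "kkmbylkd" → "kkbmlydk" ✓)

bqxkdspo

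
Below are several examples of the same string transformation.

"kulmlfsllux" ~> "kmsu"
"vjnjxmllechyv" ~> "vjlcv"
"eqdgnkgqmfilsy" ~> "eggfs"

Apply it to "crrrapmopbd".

crmb

The pattern: keep one character in every 3, starting at position 1 (positions 1st, 4th, 7th, ...).
So "crrrapmopbd" becomes "crmb".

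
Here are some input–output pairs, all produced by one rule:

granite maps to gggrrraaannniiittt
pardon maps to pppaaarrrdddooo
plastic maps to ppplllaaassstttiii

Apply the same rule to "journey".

jjjooouuurrrnnneee

The rule is to repeat every character 3 times, then delete the last 3 characters.
"journey" → "jjjooouuurrrnnneee".
(Check on "granite": → "gggrrraaannniiittteee" → "gggrrraaannniiittt" ✓)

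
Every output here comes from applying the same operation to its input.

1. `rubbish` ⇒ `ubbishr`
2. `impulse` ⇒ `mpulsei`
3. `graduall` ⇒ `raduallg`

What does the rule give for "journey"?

ourneyj

The pattern: move the first character to the end.
So "journey" becomes "ourneyj".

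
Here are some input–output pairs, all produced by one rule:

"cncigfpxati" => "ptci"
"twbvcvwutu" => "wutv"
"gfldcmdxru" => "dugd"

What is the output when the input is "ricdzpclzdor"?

Looking at the pairs, the operation is to keep one character in every 3, starting at position 1 (positions 1st, 4th, 7th, ...), then move the first 2 characters to the end (rotate left by 2).
"ricdzpclzdor" → "rdcd" → "cdrd".

cdrd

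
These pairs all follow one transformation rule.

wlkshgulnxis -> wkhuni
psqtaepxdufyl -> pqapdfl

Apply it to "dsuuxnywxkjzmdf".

Each output is the input with this applied: keep every other character starting from the first (positions 1st, 3rd, 5th, ...).
On "dsuuxnywxkjzmdf" that produces "duxyxjmf".

duxyxjmf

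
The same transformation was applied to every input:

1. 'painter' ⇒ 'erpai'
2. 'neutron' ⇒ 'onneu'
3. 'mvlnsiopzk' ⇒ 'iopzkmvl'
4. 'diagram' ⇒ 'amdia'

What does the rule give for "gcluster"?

Each output is the input with this applied: move the first 3 characters to the end (rotate left by 3), then delete the first 2 characters.
Working it through for "gcluster": intermediate "ustergcl", final "tergcl".
(Check on "mvlnsiopzk": → "nsiopzkmvl" → "iopzkmvl" ✓)

tergcl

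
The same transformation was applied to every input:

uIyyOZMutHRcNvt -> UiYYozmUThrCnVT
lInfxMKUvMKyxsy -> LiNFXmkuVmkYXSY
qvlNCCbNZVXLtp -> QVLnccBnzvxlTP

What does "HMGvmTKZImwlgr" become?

The rule is to flip the case of every letter.
For "HMGvmTKZImwlgr" the result is "hmgVMtkziMWLGR".

hmgVMtkziMWLGR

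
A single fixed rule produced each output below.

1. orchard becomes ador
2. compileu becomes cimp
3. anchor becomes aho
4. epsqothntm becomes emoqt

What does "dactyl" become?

adt

The rule is to sort the characters into alphabetical order, then keep every other character starting from the first (positions 1st, 3rd, 5th, ...).
Working it through for "dactyl": intermediate "acdlty", final "adt".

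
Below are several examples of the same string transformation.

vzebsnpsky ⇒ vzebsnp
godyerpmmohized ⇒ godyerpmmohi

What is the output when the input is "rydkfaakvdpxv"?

The pattern: delete the last 3 characters.
Applying that to "rydkfaakvdpxv" gives "rydkfaakvd".

rydkfaakvd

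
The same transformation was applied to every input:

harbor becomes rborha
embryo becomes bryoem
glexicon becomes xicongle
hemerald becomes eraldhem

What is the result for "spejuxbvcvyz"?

What's happening: swap the front and back halves of the string, then move the last character to the front.
Starting from "spejuxbvcvyz": after the first operation, "bvcvyzspejux"; after the second, "xbvcvyzspeju".
(Check on "glexicon": → "iconglex" → "xicongle" ✓)

xbvcvyzspeju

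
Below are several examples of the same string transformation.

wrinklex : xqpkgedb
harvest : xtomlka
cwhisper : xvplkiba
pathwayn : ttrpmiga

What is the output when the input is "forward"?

ywtpkkh

Each output is the input with this applied: shift every letter 7 places backward in the alphabet (wrapping around), then sort the characters into reverse alphabetical order.
On "forward" that produces "ywtpkkh".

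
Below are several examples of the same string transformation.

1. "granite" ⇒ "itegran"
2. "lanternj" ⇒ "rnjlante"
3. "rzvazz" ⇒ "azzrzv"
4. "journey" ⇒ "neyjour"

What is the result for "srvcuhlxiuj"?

iujsrvcuhlx

Each output is the input with this applied: move the last 3 characters to the front (rotate right by 3).
Applying that to "srvcuhlxiuj" gives "iujsrvcuhlx".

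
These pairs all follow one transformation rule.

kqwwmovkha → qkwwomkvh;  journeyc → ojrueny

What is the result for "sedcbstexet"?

The rule is to delete the last character, then swap each adjacent pair of characters (1↔2, 3↔4, ...).
So "sedcbstexet" becomes "escdsbetex".

escdsbetex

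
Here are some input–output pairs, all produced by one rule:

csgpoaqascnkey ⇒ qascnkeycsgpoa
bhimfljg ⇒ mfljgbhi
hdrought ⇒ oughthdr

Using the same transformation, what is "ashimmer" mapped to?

immerash

In each case the input is transformed by: swap the front and back halves of the string, then move the last character to the front.
Applying both steps to "ashimmer": "mmerashi", then "immerash".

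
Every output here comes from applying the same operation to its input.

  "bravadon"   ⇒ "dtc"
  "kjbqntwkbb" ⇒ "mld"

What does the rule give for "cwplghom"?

eyr

Rule — shift every letter 2 places forward in the alphabet (wrapping around), then keep only the first 3 characters.
Applying both steps to "cwplghom": "eyrnijqo", then "eyr".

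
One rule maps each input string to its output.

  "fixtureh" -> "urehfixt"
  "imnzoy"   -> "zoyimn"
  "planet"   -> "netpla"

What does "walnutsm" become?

The transformation: swap the front and back halves of the string.
"walnutsm" → "utsmwaln".

utsmwaln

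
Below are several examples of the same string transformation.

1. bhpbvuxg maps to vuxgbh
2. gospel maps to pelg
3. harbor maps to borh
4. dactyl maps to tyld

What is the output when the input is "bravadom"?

Looking at the pairs, the operation is to swap the front and back halves of the string, then delete the last 2 characters.
Doing the same to "bravadom": "adombr".

adombr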